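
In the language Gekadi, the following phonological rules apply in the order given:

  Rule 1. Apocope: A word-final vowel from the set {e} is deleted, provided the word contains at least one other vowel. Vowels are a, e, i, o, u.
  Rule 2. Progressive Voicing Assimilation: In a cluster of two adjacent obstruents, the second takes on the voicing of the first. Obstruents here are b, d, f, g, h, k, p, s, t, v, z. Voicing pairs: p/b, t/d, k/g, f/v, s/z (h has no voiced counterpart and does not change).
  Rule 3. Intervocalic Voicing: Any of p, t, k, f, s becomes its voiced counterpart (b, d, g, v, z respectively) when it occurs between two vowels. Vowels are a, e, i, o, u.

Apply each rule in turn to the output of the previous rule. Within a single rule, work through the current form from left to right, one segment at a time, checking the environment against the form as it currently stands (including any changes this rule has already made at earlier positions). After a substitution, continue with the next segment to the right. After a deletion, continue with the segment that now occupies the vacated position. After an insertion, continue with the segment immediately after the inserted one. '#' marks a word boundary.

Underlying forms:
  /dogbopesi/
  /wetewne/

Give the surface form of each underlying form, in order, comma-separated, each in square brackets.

[dogbobezi], [wedewn]

/dogbopesi/:
  Rule 1 Apocope: no change — [dogbopesi]
  Rule 2 Progressive Voicing Assimilation: no change — [dogbopesi]
  Rule 3 Intervocalic Voicing: [dogbopesi] → [dogbobezi]
/wetewne/:
  Rule 1 Apocope: [wetewne] → [wetewn]
  Rule 2 Progressive Voicing Assimilation: no change — [wetewn]
  Rule 3 Intervocalic Voicing: [wetewn] → [wedewn]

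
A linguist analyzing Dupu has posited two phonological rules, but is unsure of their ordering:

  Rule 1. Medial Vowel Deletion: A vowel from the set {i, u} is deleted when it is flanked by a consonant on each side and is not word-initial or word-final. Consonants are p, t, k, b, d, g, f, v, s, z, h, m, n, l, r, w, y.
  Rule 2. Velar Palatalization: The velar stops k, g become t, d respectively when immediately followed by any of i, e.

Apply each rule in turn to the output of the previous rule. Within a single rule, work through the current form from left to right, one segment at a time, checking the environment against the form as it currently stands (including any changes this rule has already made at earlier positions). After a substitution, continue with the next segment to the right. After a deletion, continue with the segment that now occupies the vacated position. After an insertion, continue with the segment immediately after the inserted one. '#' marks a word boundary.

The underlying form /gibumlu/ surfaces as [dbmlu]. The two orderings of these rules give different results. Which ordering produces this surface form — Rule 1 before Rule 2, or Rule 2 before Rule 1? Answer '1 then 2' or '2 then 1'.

2 then 1

Order 1 then 2:
  1 Medial Vowel Deletion: [gibumlu] → [gbmlu]
  2 Velar Palatalization: no change — [gbmlu]
  result: [gbmlu]
Order 2 then 1:
  2 Velar Palatalization: [gibumlu] → [dibumlu]
  1 Medial Vowel Deletion: [dibumlu] → [dbmlu]
  result: [dbmlu]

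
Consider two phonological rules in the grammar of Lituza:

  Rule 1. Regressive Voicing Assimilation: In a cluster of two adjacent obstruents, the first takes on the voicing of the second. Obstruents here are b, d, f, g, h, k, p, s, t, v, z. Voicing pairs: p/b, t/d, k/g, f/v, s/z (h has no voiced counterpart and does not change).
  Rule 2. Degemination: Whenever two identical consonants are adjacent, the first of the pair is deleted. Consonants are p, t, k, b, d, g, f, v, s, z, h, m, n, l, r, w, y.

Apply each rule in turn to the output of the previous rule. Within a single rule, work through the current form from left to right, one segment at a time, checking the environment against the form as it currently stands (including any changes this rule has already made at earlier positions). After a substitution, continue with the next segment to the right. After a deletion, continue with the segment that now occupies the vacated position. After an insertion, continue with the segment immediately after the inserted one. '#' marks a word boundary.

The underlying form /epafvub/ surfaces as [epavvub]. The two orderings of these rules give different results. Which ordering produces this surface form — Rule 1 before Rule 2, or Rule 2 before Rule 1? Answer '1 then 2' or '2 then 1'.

Order 1 then 2:
  1 Regressive Voicing Assimilation: [epafvub] → [epavvub]
  2 Degemination: [epavvub] → [epavub]
  result: [epavub]
Order 2 then 1:
  2 Degemination: no change — [epafvub]
  1 Regressive Voicing Assimilation: [epafvub] → [epavvub]
  result: [epavvub]

2 then 1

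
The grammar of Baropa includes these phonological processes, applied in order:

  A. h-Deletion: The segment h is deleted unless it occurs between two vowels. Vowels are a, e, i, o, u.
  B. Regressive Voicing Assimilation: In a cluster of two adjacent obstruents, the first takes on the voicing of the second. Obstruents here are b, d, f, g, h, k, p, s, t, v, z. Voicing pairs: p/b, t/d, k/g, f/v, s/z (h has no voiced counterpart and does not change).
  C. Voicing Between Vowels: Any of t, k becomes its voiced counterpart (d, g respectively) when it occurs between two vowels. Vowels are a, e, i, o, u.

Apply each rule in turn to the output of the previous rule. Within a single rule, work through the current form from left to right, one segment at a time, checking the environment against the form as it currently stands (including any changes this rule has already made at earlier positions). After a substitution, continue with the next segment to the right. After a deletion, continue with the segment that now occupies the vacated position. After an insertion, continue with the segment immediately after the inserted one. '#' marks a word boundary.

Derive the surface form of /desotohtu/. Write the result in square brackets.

[desododu]

A h-Deletion: [desotohtu] → [desototu]
B Regressive Voicing Assimilation: no change — [desototu]
C Voicing Between Vowels: [desototu] → [desododu]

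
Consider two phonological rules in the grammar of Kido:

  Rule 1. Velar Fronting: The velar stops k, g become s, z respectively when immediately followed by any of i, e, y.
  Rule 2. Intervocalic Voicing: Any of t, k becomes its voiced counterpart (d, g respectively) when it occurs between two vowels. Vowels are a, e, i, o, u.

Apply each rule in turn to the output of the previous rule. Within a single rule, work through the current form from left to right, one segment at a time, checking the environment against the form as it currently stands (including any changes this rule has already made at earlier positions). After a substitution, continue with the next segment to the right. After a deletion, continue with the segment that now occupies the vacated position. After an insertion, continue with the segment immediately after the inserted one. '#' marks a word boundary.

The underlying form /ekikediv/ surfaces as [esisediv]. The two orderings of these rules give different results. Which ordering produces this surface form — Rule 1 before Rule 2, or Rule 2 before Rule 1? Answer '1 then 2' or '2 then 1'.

1 then 2

Order 1 then 2:
  1 Velar Fronting: [ekikediv] → [esisediv]
  2 Intervocalic Voicing: no change — [esisediv]
  result: [esisediv]
Order 2 then 1:
  2 Intervocalic Voicing: [ekikediv] → [egigediv]
  1 Velar Fronting: [egigediv] → [ezizediv]
  result: [ezizediv]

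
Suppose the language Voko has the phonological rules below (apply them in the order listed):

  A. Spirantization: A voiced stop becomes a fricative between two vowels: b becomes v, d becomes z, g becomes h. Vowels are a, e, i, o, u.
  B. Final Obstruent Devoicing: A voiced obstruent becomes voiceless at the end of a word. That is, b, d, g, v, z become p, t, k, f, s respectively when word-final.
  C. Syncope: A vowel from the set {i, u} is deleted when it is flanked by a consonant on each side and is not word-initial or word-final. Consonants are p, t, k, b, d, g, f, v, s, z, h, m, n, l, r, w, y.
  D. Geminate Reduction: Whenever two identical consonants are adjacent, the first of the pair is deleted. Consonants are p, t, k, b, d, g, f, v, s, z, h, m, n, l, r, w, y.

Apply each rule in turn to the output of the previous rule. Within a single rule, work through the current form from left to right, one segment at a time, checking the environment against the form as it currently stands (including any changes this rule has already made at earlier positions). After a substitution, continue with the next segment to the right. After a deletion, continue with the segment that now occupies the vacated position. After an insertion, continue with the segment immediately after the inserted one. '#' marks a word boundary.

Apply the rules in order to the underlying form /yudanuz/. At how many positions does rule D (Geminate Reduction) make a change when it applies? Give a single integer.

A Spirantization: [yudanuz] → [yuzanuz]
B Final Obstruent Devoicing: [yuzanuz] → [yuzanus]
C Syncope: [yuzanus] → [yzans]
D Geminate Reduction: no change — [yzans]
Rule D changed 0 position(s).

0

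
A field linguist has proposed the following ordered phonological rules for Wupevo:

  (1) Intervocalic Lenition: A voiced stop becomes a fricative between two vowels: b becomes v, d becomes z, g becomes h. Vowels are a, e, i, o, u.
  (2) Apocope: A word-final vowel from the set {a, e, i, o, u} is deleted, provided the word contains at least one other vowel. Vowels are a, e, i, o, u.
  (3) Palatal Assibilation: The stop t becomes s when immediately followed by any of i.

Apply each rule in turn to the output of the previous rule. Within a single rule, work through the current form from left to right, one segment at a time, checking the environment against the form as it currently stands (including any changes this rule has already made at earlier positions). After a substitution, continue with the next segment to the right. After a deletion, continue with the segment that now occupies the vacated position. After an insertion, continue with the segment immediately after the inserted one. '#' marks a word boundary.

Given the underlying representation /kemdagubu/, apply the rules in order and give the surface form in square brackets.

(1) Intervocalic Lenition: [kemdagubu] → [kemdahuvu]
(2) Apocope: [kemdahuvu] → [kemdahuv]
(3) Palatal Assibilation: no change — [kemdahuv]

[kemdahuv]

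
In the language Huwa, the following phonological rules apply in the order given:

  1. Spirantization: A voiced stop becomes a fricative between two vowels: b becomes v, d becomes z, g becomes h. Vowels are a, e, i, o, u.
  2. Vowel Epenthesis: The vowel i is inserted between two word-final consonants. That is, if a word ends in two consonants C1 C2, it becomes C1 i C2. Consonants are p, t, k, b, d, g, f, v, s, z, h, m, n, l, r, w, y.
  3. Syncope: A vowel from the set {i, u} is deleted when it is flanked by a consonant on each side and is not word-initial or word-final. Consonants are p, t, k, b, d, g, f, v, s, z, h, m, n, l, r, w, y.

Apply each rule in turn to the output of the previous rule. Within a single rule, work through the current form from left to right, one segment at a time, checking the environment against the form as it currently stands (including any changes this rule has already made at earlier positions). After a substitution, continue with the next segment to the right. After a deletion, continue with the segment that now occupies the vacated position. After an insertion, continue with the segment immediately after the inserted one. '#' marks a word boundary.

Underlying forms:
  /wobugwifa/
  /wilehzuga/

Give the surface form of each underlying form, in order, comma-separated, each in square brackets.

/wobugwifa/:
  1 Spirantization: [wobugwifa] → [wovugwifa]
  2 Vowel Epenthesis: no change — [wovugwifa]
  3 Syncope: [wovugwifa] → [wovgwfa]
/wilehzuga/:
  1 Spirantization: [wilehzuga] → [wilehzuha]
  2 Vowel Epenthesis: no change — [wilehzuha]
  3 Syncope: [wilehzuha] → [wlehzha]

[wovgwfa], [wlehzha]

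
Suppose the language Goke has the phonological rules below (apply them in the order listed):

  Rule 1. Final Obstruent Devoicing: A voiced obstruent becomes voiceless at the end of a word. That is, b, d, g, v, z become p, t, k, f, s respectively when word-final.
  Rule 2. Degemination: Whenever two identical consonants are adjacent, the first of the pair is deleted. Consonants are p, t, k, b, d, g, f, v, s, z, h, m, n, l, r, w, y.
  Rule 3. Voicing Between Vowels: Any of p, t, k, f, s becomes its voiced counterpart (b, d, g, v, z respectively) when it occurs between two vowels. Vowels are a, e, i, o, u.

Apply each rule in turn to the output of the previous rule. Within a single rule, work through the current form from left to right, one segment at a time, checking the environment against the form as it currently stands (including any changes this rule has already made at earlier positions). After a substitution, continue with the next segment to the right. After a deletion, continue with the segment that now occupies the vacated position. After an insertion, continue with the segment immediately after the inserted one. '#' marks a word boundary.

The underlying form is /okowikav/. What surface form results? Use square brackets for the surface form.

Rule 1 Final Obstruent Devoicing: [okowikav] → [okowikaf]
Rule 2 Degemination: no change — [okowikaf]
Rule 3 Voicing Between Vowels: [okowikaf] → [ogowigaf]

[ogowigaf]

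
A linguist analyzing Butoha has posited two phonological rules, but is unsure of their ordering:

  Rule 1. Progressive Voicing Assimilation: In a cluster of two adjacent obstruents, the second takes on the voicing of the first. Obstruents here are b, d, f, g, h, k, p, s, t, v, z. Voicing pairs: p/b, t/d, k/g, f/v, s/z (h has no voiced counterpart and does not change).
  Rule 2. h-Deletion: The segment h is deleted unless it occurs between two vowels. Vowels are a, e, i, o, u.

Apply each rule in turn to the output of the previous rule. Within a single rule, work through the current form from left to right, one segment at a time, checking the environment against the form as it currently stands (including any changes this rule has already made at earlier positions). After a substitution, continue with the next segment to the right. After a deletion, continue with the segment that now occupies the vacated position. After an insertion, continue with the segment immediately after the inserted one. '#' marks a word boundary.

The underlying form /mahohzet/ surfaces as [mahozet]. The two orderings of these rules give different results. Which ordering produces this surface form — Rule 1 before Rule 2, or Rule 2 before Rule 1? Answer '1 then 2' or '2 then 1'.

Order 1 then 2:
  1 Progressive Voicing Assimilation: [mahohzet] → [mahohset]
  2 h-Deletion: [mahohset] → [mahoset]
  result: [mahoset]
Order 2 then 1:
  2 h-Deletion: [mahohzet] → [mahozet]
  1 Progressive Voicing Assimilation: no change — [mahozet]
  result: [mahozet]

2 then 1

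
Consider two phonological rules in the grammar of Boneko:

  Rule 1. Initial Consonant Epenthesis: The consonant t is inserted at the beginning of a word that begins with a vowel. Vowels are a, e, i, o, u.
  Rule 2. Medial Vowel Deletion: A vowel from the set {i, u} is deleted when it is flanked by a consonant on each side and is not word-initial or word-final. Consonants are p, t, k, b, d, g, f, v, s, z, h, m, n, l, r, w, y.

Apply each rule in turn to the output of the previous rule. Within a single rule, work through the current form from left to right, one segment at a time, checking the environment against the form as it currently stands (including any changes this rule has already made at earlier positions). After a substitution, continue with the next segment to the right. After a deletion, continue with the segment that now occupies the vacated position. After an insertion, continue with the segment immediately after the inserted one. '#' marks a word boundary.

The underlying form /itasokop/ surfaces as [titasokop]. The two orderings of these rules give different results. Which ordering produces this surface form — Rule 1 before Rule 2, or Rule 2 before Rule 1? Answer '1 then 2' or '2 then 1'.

Order 1 then 2:
  1 Initial Consonant Epenthesis: [itasokop] → [titasokop]
  2 Medial Vowel Deletion: [titasokop] → [ttasokop]
  result: [ttasokop]
Order 2 then 1:
  2 Medial Vowel Deletion: no change — [itasokop]
  1 Initial Consonant Epenthesis: [itasokop] → [titasokop]
  result: [titasokop]

2 then 1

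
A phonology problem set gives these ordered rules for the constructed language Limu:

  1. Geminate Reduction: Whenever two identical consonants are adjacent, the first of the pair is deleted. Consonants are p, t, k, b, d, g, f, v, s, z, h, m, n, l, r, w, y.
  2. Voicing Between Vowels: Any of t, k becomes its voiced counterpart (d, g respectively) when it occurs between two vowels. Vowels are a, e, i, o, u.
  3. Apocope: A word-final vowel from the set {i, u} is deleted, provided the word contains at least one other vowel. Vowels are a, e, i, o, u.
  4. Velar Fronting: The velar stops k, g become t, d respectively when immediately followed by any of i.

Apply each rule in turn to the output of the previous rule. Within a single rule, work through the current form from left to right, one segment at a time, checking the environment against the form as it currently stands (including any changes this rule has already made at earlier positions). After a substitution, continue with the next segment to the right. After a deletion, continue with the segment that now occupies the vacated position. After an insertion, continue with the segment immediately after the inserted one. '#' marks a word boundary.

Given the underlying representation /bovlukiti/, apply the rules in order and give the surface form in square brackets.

[bovludid]

1 Geminate Reduction: no change — [bovlukiti]
2 Voicing Between Vowels: [bovlukiti] → [bovlugidi]
3 Apocope: [bovlugidi] → [bovlugid]
4 Velar Fronting: [bovlugid] → [bovludid]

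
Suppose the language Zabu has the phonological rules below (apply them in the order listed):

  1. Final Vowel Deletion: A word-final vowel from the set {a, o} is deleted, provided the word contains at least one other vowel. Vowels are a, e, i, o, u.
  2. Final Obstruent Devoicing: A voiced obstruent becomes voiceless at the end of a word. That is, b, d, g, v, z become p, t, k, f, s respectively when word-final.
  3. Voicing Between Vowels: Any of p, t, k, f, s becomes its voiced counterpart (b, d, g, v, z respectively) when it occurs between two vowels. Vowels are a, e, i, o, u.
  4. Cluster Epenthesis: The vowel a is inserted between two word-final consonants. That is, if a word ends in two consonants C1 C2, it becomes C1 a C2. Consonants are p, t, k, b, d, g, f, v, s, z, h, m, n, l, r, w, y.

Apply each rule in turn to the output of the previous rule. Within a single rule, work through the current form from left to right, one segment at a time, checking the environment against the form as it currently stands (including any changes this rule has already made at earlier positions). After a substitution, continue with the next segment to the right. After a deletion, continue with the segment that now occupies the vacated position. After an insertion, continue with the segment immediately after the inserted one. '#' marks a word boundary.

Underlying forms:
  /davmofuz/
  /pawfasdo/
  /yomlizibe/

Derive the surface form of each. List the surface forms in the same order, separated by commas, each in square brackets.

[davmovus], [pawfasat], [yomlizibe]

/davmofuz/:
  1 Final Vowel Deletion: no change — [davmofuz]
  2 Final Obstruent Devoicing: [davmofuz] → [davmofus]
  3 Voicing Between Vowels: [davmofus] → [davmovus]
  4 Cluster Epenthesis: no change — [davmovus]
/pawfasdo/:
  1 Final Vowel Deletion: [pawfasdo] → [pawfasd]
  2 Final Obstruent Devoicing: [pawfasd] → [pawfast]
  3 Voicing Between Vowels: no change — [pawfast]
  4 Cluster Epenthesis: [pawfast] → [pawfasat]
/yomlizibe/:
  1 Final Vowel Deletion: no change — [yomlizibe]
  2 Final Obstruent Devoicing: no change — [yomlizibe]
  3 Voicing Between Vowels: no change — [yomlizibe]
  4 Cluster Epenthesis: no change — [yomlizibe]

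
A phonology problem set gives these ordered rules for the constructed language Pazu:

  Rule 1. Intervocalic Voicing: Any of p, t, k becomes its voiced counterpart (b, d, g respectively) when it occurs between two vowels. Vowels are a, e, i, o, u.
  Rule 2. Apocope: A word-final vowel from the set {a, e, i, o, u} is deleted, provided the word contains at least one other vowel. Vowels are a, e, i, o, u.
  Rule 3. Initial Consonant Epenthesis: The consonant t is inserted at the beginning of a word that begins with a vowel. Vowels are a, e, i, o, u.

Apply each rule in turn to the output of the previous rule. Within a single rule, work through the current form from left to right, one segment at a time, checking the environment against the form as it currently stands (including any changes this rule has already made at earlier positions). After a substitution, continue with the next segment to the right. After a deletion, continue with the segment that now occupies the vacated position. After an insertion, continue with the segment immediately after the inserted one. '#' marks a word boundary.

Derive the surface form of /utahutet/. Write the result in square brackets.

Rule 1 Intervocalic Voicing: [utahutet] → [udahudet]
Rule 2 Apocope: no change — [udahudet]
Rule 3 Initial Consonant Epenthesis: [udahudet] → [tudahudet]

[tudahudet]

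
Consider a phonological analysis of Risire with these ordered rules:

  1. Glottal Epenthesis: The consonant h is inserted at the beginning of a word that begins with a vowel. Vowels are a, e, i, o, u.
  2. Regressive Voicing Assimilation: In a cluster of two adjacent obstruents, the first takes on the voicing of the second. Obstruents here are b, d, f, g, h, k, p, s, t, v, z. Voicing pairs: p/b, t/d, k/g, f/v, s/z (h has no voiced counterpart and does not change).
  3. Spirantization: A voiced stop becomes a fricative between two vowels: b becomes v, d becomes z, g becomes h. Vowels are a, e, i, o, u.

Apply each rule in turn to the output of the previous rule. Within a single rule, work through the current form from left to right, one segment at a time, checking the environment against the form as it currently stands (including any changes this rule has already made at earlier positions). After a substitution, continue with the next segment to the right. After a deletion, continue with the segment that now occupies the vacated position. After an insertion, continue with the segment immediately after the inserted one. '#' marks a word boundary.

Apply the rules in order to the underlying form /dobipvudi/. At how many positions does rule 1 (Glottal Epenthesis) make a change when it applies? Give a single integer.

1 Glottal Epenthesis: no change — [dobipvudi]
2 Regressive Voicing Assimilation: [dobipvudi] → [dobibvudi]
3 Spirantization: [dobibvudi] → [dovibvuzi]
Rule 1 changed 0 position(s).

0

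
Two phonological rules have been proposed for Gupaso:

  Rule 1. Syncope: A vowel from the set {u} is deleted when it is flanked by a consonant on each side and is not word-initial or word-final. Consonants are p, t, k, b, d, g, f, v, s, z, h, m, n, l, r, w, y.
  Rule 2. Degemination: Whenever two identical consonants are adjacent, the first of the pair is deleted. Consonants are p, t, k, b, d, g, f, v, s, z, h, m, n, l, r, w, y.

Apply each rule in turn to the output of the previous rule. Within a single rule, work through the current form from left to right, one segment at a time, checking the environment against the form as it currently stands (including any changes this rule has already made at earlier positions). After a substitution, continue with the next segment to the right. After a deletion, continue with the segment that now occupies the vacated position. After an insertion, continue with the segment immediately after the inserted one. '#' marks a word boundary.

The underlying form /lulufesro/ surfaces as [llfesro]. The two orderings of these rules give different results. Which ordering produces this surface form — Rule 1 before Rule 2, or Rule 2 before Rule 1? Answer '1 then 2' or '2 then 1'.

Order 1 then 2:
  1 Syncope: [lulufesro] → [llfesro]
  2 Degemination: [llfesro] → [lfesro]
  result: [lfesro]
Order 2 then 1:
  2 Degemination: no change — [lulufesro]
  1 Syncope: [lulufesro] → [llfesro]
  result: [llfesro]

2 then 1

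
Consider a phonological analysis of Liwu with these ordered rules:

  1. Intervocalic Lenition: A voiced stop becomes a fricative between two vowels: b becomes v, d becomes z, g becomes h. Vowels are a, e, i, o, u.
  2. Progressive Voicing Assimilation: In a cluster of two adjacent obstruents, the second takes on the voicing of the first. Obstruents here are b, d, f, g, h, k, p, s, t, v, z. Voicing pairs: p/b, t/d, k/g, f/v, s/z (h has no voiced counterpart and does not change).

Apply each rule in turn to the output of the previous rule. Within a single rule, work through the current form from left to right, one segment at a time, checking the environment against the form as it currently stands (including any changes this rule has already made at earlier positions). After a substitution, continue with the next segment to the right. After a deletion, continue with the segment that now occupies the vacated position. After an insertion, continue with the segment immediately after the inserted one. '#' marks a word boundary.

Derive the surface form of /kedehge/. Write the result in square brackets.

[kezehke]

1 Intervocalic Lenition: [kedehge] → [kezehge]
2 Progressive Voicing Assimilation: [kezehge] → [kezehke]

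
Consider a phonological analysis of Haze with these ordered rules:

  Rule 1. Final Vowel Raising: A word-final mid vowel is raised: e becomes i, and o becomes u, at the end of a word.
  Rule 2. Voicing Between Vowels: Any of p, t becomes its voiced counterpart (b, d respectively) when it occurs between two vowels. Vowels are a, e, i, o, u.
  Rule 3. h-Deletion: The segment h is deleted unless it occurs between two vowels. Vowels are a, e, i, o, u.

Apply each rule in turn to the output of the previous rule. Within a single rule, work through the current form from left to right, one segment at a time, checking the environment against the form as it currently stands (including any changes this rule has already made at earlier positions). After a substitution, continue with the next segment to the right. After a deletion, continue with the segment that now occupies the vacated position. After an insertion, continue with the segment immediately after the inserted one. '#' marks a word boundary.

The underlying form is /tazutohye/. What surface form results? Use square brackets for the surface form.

Rule 1 Final Vowel Raising: [tazutohye] → [tazutohyi]
Rule 2 Voicing Between Vowels: [tazutohyi] → [tazudohyi]
Rule 3 h-Deletion: [tazudohyi] → [tazudoyi]

[tazudoyi]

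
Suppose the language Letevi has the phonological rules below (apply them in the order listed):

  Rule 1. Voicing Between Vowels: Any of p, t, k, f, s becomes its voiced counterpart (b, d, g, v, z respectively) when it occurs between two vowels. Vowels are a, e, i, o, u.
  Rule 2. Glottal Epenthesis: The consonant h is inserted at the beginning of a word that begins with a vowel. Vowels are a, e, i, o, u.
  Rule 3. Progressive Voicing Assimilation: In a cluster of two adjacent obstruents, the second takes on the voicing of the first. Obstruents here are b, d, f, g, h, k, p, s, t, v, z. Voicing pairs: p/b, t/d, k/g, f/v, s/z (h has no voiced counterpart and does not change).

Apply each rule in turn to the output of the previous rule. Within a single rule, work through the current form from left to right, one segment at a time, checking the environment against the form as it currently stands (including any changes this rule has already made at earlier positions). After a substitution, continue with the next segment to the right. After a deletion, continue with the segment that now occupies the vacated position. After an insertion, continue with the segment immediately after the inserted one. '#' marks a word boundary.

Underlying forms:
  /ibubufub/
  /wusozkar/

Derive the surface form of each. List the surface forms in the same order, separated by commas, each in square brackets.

/ibubufub/:
  Rule 1 Voicing Between Vowels: [ibubufub] → [ibubuvub]
  Rule 2 Glottal Epenthesis: [ibubuvub] → [hibubuvub]
  Rule 3 Progressive Voicing Assimilation: no change — [hibubuvub]
/wusozkar/:
  Rule 1 Voicing Between Vowels: [wusozkar] → [wuzozkar]
  Rule 2 Glottal Epenthesis: no change — [wuzozkar]
  Rule 3 Progressive Voicing Assimilation: [wuzozkar] → [wuzozgar]

[hibubuvub], [wuzozgar]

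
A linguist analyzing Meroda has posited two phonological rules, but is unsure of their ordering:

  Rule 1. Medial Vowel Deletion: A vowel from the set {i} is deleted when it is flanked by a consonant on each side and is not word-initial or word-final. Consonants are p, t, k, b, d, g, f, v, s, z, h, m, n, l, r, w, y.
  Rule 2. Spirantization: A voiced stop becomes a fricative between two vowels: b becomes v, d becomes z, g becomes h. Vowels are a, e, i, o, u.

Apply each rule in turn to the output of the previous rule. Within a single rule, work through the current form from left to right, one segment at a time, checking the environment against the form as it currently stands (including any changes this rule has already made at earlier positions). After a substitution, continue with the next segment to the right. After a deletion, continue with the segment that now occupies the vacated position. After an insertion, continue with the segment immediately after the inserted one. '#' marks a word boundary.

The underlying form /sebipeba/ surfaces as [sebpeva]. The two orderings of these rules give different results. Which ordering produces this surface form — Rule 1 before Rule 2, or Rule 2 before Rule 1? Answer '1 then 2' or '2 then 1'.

1 then 2

Order 1 then 2:
  1 Medial Vowel Deletion: [sebipeba] → [sebpeba]
  2 Spirantization: [sebpeba] → [sebpeva]
  result: [sebpeva]
Order 2 then 1:
  2 Spirantization: [sebipeba] → [sevipeva]
  1 Medial Vowel Deletion: [sevipeva] → [sevpeva]
  result: [sevpeva]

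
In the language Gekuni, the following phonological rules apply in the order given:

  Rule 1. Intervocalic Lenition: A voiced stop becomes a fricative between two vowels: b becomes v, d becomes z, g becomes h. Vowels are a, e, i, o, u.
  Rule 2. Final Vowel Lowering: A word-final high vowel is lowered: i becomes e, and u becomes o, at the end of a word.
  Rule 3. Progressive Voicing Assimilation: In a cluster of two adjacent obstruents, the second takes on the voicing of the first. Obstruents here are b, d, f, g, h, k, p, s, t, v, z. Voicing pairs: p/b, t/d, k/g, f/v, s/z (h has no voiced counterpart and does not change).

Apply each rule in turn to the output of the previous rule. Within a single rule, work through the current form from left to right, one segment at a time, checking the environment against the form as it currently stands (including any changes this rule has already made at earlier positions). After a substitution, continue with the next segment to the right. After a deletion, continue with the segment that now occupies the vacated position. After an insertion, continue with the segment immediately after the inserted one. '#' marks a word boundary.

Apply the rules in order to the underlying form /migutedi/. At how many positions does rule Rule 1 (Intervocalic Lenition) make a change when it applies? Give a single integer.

Rule 1 Intervocalic Lenition: [migutedi] → [mihutezi]
Rule 2 Final Vowel Lowering: [mihutezi] → [mihuteze]
Rule 3 Progressive Voicing Assimilation: no change — [mihuteze]
Rule Rule 1 changed 2 position(s).

2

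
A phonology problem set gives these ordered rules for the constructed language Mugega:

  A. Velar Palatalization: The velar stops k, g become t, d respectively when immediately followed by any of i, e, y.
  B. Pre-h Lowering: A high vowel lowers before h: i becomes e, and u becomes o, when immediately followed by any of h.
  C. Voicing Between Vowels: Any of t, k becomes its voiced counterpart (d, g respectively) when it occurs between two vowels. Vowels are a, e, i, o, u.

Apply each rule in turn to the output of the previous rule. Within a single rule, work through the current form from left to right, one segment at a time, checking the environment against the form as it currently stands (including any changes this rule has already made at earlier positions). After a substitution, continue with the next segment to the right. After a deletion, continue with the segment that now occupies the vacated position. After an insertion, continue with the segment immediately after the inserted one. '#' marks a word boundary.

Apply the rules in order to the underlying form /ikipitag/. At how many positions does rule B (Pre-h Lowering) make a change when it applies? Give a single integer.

0

A Velar Palatalization: [ikipitag] → [itipitag]
B Pre-h Lowering: no change — [itipitag]
C Voicing Between Vowels: [itipitag] → [idipidag]
Rule B changed 0 position(s).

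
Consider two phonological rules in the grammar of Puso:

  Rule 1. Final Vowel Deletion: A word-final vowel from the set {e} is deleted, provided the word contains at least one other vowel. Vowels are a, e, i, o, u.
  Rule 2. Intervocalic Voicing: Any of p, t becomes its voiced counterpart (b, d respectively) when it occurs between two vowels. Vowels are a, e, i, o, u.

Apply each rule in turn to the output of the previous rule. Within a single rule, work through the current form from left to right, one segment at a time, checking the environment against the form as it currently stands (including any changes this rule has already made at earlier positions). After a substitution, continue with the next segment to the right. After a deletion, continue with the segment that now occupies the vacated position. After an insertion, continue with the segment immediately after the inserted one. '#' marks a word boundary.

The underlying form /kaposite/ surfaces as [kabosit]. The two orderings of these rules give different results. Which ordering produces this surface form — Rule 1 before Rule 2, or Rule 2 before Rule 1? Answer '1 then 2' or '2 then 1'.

1 then 2

Order 1 then 2:
  1 Final Vowel Deletion: [kaposite] → [kaposit]
  2 Intervocalic Voicing: [kaposit] → [kabosit]
  result: [kabosit]
Order 2 then 1:
  2 Intervocalic Voicing: [kaposite] → [kaboside]
  1 Final Vowel Deletion: [kaboside] → [kabosid]
  result: [kabosid]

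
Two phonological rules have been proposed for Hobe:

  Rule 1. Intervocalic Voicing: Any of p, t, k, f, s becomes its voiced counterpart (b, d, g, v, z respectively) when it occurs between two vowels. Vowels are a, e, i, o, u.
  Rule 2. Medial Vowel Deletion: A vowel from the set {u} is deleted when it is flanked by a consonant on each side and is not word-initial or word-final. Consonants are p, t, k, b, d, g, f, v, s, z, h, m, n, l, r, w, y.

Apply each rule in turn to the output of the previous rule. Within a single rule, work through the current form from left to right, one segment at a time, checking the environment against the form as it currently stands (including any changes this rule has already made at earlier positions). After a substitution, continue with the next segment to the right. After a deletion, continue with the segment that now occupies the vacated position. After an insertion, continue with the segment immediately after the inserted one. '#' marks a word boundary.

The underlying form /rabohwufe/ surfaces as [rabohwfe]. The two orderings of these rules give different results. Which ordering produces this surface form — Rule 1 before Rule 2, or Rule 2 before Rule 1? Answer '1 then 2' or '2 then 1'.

Order 1 then 2:
  1 Intervocalic Voicing: [rabohwufe] → [rabohwuve]
  2 Medial Vowel Deletion: [rabohwuve] → [rabohwve]
  result: [rabohwve]
Order 2 then 1:
  2 Medial Vowel Deletion: [rabohwufe] → [rabohwfe]
  1 Intervocalic Voicing: no change — [rabohwfe]
  result: [rabohwfe]

2 then 1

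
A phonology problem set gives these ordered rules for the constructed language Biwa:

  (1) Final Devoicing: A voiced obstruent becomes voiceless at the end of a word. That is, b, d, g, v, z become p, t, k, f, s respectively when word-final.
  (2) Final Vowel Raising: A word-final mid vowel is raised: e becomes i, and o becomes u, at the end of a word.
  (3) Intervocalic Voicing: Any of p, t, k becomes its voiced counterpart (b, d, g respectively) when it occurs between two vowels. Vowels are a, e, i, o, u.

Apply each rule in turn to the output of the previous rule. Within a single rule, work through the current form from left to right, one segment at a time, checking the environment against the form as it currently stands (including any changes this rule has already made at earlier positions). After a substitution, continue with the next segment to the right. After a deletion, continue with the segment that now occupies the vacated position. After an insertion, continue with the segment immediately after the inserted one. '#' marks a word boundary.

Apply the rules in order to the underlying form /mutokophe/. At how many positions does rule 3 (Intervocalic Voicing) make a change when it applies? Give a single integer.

(1) Final Devoicing: no change — [mutokophe]
(2) Final Vowel Raising: [mutokophe] → [mutokophi]
(3) Intervocalic Voicing: [mutokophi] → [mudogophi]
Rule 3 changed 2 position(s).

2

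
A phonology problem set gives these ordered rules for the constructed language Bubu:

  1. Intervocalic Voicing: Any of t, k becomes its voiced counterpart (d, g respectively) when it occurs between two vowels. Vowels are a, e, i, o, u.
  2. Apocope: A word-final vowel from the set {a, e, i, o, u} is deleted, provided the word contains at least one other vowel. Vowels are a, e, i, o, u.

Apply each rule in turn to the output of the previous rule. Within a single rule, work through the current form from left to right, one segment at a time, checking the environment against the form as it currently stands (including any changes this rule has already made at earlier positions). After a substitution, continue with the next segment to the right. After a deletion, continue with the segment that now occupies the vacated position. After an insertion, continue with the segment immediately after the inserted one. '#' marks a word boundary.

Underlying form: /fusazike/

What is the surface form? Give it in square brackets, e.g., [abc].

[fusazig]

1 Intervocalic Voicing: [fusazike] → [fusazige]
2 Apocope: [fusazige] → [fusazig]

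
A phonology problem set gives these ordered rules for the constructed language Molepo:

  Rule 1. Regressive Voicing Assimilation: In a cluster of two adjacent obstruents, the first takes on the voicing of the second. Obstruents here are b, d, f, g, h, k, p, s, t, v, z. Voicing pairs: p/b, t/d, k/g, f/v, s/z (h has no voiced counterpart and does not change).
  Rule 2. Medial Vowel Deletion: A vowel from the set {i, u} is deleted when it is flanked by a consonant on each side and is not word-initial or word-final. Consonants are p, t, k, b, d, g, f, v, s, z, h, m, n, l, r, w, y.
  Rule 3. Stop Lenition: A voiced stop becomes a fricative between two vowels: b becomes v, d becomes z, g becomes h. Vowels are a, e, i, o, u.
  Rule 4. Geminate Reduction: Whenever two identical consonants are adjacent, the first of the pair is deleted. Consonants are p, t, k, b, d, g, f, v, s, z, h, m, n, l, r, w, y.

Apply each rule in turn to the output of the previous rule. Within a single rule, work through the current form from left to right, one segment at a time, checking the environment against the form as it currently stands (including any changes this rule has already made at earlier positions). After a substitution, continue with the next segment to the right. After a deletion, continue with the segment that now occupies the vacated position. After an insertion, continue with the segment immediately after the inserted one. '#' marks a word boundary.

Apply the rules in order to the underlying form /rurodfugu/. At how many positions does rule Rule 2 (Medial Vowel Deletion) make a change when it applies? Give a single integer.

Rule 1 Regressive Voicing Assimilation: [rurodfugu] → [rurotfugu]
Rule 2 Medial Vowel Deletion: [rurotfugu] → [rrotfgu]
Rule 3 Stop Lenition: no change — [rrotfgu]
Rule 4 Geminate Reduction: [rrotfgu] → [rotfgu]
Rule Rule 2 changed 2 position(s).

2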